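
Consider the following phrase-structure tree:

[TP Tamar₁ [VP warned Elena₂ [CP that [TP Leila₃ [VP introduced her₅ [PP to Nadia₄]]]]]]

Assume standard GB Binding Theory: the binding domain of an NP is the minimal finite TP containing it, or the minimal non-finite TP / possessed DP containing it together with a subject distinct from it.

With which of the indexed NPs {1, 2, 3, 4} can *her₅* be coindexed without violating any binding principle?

{1, 2}

*her* is a pronoun, so Principle B applies: it must be free in its binding domain.
Binding domain of *her₅*: the embedded TP, whose subject is Leila₃.
*Tamar₁* c-commands the pronoun but from outside its binding domain, and is not c-commanded by it → coindexation permitted.
*Elena₂* c-commands the pronoun but from outside its binding domain, and is not c-commanded by it → coindexation permitted.
*Leila₃* c-commands the pronoun within its binding domain → coindexation would violate Principle B.
*Nadia₄*: the pronoun c-commands this R-expression → coindexation would violate Principle C on *Nadia₄*.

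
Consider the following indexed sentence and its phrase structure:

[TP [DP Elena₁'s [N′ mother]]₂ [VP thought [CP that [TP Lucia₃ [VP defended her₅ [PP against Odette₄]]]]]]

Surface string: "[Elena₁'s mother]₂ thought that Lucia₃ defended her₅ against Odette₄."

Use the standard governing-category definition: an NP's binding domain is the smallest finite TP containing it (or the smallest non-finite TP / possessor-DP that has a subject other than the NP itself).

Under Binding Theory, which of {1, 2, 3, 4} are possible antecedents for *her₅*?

{1, 2}

*her* is a pronoun, so Principle B applies: it must be free in its binding domain.
Binding domain of *her₅*: the embedded TP, whose subject is Lucia₃.
*Elena₁* and the pronoun do not c-command one another → neither Principle B nor Principle C is at stake; coindexation permitted.
*[Elena₁'s mother]₂* c-commands the pronoun but from outside its binding domain, and is not c-commanded by it → coindexation permitted.
*Lucia₃* c-commands the pronoun within its binding domain → coindexation would violate Principle B.
*Odette₄*: the pronoun c-commands this R-expression → coindexation would violate Principle C on *Odette₄*.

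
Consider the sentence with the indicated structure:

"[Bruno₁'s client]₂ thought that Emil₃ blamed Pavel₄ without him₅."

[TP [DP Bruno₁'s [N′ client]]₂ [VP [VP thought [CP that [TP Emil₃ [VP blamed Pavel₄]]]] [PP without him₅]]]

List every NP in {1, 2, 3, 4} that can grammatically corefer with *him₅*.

*him* is a pronoun, so Principle B applies: it must be free in its binding domain.
Binding domain of *him₅*: the matrix TP, whose subject is [Bruno₁'s client]₂.
*Bruno₁* and the pronoun do not c-command one another → neither Principle B nor Principle C is at stake; coindexation permitted.
*[Bruno₁'s client]₂* c-commands the pronoun within its binding domain → coindexation would violate Principle B.
*Emil₃* and the pronoun do not c-command one another → neither Principle B nor Principle C is at stake; coindexation permitted.
*Pavel₄* and the pronoun do not c-command one another → neither Principle B nor Principle C is at stake; coindexation permitted.

{1, 3, 4}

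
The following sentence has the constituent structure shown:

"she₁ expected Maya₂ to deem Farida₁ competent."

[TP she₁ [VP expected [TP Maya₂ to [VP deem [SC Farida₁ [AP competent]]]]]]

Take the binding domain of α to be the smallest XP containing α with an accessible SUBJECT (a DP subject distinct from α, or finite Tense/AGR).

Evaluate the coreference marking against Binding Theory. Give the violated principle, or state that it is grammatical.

The two coindexed NPs are *she₁* and *Farida₁*.
*Farida₁* is an R-expression. Principle C requires it to be free everywhere.
*she₁* c-commands it and carries the same index.
The R-expression is bound → Principle C violation.

Principle C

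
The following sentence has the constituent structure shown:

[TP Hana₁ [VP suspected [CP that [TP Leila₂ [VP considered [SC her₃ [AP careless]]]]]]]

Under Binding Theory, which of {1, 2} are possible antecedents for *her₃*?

{1}

*her* is a pronoun, so Principle B applies: it must be free in its binding domain.
Binding domain of *her₃*: the embedded TP, whose subject is Leila₂.
*Hana₁* c-commands the pronoun but from outside its binding domain, and is not c-commanded by it → coindexation permitted.
*Leila₂* c-commands the pronoun within its binding domain → coindexation would violate Principle B.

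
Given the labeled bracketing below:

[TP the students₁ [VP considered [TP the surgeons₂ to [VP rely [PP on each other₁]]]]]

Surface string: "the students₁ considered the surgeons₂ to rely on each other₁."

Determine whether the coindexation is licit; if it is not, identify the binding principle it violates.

Principle A

The two coindexed NPs are *the students₁* and *each other₁*.
*each other₁* is an anaphor. Principle A requires it to be bound within its binding domain — the embedded TP, whose subject is the surgeons₂.
Within that domain it is c-commanded by *the surgeons₂*, which does not share its index.
*the students₁* does c-command the anaphor, but from outside its binding domain.
The anaphor is unbound in its domain → Principle A violation.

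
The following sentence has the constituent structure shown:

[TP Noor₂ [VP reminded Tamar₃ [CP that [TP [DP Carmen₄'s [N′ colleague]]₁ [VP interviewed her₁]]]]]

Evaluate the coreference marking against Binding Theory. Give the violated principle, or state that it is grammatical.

The two coindexed NPs are *[Carmen₄'s colleague]₁* and *her₁*.
*her₁* is a pronoun. Its binding domain is the embedded TP, whose subject is [Carmen₄'s colleague]₁.
*[Carmen₄'s colleague]₁* c-commands it within that domain and carries the same index.
The pronoun is locally bound → Principle B violation.

Principle B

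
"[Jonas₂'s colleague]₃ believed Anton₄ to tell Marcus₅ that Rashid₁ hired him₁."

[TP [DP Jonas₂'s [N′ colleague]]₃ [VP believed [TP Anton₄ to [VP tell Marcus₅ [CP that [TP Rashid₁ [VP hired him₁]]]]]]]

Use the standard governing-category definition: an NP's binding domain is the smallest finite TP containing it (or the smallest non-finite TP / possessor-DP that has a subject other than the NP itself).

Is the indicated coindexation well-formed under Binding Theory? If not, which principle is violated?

The two coindexed NPs are *Rashid₁* and *him₁*.
*him₁* is a pronoun. Its binding domain is the embedded TP, whose subject is Rashid₁.
*Rashid₁* c-commands it within that domain and carries the same index.
The pronoun is locally bound → Principle B violation.

Principle B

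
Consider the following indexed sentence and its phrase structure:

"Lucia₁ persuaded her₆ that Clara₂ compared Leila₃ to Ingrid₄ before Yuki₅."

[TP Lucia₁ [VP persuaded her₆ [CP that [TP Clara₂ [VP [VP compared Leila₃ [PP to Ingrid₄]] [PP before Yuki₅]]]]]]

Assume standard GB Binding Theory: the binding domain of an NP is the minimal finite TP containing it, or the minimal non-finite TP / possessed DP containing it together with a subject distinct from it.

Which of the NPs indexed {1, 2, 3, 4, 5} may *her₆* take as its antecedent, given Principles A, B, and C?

none

*her* is a pronoun, so Principle B applies: it must be free in its binding domain.
Binding domain of *her₆*: the matrix TP, whose subject is Lucia₁.
*Lucia₁* c-commands the pronoun within its binding domain → coindexation would violate Principle B.
*Clara₂*: the pronoun c-commands this R-expression → coindexation would violate Principle C on *Clara₂*.
*Leila₃*: the pronoun c-commands this R-expression → coindexation would violate Principle C on *Leila₃*.
*Ingrid₄*: the pronoun c-commands this R-expression → coindexation would violate Principle C on *Ingrid₄*.
*Yuki₅*: the pronoun c-commands this R-expression → coindexation would violate Principle C on *Yuki₅*.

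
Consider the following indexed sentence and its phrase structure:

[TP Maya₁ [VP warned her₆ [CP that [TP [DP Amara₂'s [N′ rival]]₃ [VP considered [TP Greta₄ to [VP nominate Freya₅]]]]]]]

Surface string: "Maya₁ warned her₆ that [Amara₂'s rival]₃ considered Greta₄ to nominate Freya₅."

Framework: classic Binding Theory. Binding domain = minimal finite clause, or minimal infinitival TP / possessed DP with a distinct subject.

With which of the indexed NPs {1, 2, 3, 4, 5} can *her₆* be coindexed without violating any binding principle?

none

*her* is a pronoun, so Principle B applies: it must be free in its binding domain.
Binding domain of *her₆*: the matrix TP, whose subject is Maya₁.
*Maya₁* c-commands the pronoun within its binding domain → coindexation would violate Principle B.
*Amara₂*: the pronoun c-commands this R-expression → coindexation would violate Principle C on *Amara₂*.
*[Amara₂'s rival]₃*: the pronoun c-commands this R-expression → coindexation would violate Principle C on *[Amara₂'s rival]₃*.
*Greta₄*: the pronoun c-commands this R-expression → coindexation would violate Principle C on *Greta₄*.
*Freya₅*: the pronoun c-commands this R-expression → coindexation would violate Principle C on *Freya₅*.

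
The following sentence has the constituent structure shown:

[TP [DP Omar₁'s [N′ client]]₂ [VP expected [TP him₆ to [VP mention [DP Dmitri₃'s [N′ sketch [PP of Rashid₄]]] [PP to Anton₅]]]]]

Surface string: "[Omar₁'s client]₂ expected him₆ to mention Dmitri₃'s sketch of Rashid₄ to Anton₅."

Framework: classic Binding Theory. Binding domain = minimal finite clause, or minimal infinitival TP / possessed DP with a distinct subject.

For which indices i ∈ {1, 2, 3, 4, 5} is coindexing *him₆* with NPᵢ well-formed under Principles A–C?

{1}

*him* is a pronoun, so Principle B applies: it must be free in its binding domain.
Binding domain of *him₆*: the matrix TP, whose subject is [Omar₁'s client]₂.
*Omar₁* and the pronoun do not c-command one another → neither Principle B nor Principle C is at stake; coindexation permitted.
*[Omar₁'s client]₂* c-commands the pronoun within its binding domain → coindexation would violate Principle B.
*Dmitri₃*: the pronoun c-commands this R-expression → coindexation would violate Principle C on *Dmitri₃*.
*Rashid₄*: the pronoun c-commands this R-expression → coindexation would violate Principle C on *Rashid₄*.
*Anton₅*: the pronoun c-commands this R-expression → coindexation would violate Principle C on *Anton₅*.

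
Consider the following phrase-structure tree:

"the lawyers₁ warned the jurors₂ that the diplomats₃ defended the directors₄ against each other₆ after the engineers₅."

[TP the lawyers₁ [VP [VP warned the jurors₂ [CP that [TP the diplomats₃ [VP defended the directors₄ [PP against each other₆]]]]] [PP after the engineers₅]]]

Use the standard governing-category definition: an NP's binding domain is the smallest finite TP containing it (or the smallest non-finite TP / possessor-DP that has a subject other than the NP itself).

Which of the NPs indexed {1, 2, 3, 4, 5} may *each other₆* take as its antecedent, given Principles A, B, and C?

*each other* is an anaphor, so Principle A applies: it must be bound in its binding domain.
Binding domain of *each other₆*: the embedded TP, whose subject is the diplomats₃.
*the lawyers₁* c-commands the anaphor but is outside its binding domain → cannot satisfy Principle A.
*the jurors₂* c-commands the anaphor but is outside its binding domain → cannot satisfy Principle A.
*the diplomats₃* c-commands the anaphor within its binding domain → licit binder.
*the directors₄* c-commands the anaphor within its binding domain → licit binder.
*the engineers₅* does not c-command the anaphor → cannot bind it.

{3, 4}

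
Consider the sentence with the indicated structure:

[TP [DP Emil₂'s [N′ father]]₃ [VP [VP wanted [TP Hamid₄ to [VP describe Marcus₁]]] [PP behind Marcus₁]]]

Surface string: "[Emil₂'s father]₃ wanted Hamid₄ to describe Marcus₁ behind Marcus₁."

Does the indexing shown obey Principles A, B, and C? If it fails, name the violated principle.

grammatical

The two coindexed NPs are *Marcus₁* and *Marcus₁*.
*Marcus₁* is an R-expression; no coindexed NP c-commands it, so Principle C holds.
*Marcus₁* is an R-expression; *Marcus₁* does not c-command it, and no other NP shares its index, so Principle C is satisfied.
All principles are respected.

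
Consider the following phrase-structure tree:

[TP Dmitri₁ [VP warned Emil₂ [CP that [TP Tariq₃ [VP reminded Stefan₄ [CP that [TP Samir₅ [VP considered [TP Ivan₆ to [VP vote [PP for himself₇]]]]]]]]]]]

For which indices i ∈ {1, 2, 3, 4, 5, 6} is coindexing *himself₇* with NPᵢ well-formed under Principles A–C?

{6}

*himself* is an anaphor, so Principle A applies: it must be bound in its binding domain.
Binding domain of *himself₇*: the embedded TP, whose subject is Ivan₆.
*Dmitri₁* c-commands the anaphor but is outside its binding domain → cannot satisfy Principle A.
*Emil₂* c-commands the anaphor but is outside its binding domain → cannot satisfy Principle A.
*Tariq₃* c-commands the anaphor but is outside its binding domain → cannot satisfy Principle A.
*Stefan₄* c-commands the anaphor but is outside its binding domain → cannot satisfy Principle A.
*Samir₅* c-commands the anaphor but is outside its binding domain → cannot satisfy Principle A.
*Ivan₆* c-commands the anaphor within its binding domain → licit binder.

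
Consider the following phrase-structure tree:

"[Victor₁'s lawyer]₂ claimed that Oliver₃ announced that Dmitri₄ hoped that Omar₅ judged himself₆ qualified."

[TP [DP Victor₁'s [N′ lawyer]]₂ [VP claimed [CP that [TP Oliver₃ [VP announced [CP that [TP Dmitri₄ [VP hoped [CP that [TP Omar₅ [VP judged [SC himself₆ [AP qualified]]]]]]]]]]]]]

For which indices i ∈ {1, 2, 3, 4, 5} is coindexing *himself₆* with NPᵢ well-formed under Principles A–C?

{5}

*himself* is an anaphor, so Principle A applies: it must be bound in its binding domain.
Binding domain of *himself₆*: the embedded TP, whose subject is Omar₅.
*Victor₁* does not c-command the anaphor → cannot bind it.
*[Victor₁'s lawyer]₂* c-commands the anaphor but is outside its binding domain → cannot satisfy Principle A.
*Oliver₃* c-commands the anaphor but is outside its binding domain → cannot satisfy Principle A.
*Dmitri₄* c-commands the anaphor but is outside its binding domain → cannot satisfy Principle A.
*Omar₅* c-commands the anaphor within its binding domain → licit binder.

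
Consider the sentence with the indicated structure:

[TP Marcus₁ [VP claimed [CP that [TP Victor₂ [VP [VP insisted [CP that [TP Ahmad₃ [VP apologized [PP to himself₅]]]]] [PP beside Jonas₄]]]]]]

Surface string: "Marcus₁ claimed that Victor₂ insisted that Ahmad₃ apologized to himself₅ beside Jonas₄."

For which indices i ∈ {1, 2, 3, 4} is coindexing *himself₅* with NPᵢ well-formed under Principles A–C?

{3}

*himself* is an anaphor, so Principle A applies: it must be bound in its binding domain.
Binding domain of *himself₅*: the embedded TP, whose subject is Ahmad₃.
*Marcus₁* c-commands the anaphor but is outside its binding domain → cannot satisfy Principle A.
*Victor₂* c-commands the anaphor but is outside its binding domain → cannot satisfy Principle A.
*Ahmad₃* c-commands the anaphor within its binding domain → licit binder.
*Jonas₄* does not c-command the anaphor → cannot bind it.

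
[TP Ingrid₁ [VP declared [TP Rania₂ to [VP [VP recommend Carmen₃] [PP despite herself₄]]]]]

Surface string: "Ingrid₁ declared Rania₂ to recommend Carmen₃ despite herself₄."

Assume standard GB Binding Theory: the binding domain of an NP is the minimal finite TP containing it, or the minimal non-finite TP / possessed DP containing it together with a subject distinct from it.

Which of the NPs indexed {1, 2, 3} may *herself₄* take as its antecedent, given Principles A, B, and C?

*herself* is an anaphor, so Principle A applies: it must be bound in its binding domain.
Binding domain of *herself₄*: the embedded TP, whose subject is Rania₂.
*Ingrid₁* c-commands the anaphor but is outside its binding domain → cannot satisfy Principle A.
*Rania₂* c-commands the anaphor within its binding domain → licit binder.
*Carmen₃* does not c-command the anaphor → cannot bind it.

{2}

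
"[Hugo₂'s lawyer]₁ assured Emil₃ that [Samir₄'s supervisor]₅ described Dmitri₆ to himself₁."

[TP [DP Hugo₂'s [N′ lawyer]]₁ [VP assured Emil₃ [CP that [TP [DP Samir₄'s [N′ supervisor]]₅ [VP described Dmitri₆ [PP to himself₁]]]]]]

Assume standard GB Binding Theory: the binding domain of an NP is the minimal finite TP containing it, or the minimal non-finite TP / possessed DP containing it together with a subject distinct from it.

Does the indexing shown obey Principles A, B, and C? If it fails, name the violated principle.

The two coindexed NPs are *[Hugo₂'s lawyer]₁* and *himself₁*.
*himself₁* is an anaphor. Principle A requires it to be bound within its binding domain — the embedded TP, whose subject is [Samir₄'s supervisor]₅.
Within that domain it is c-commanded by *[Samir₄'s supervisor]₅*, *Dmitri₆*, none of which share its index.
*[Hugo₂'s lawyer]₁* does c-command the anaphor, but from outside its binding domain.
The anaphor is unbound in its domain → Principle A violation.

Principle A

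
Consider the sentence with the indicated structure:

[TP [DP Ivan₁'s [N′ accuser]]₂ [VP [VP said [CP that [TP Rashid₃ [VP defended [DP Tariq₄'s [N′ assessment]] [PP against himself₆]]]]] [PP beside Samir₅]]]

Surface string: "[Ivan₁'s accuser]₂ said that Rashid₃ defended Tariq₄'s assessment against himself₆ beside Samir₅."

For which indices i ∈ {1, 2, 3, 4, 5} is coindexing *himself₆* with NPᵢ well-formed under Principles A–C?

*himself* is an anaphor, so Principle A applies: it must be bound in its binding domain.
Binding domain of *himself₆*: the embedded TP, whose subject is Rashid₃.
*Ivan₁* does not c-command the anaphor → cannot bind it.
*[Ivan₁'s accuser]₂* c-commands the anaphor but is outside its binding domain → cannot satisfy Principle A.
*Rashid₃* c-commands the anaphor within its binding domain → licit binder.
*Tariq₄* does not c-command the anaphor → cannot bind it.
*Samir₅* does not c-command the anaphor → cannot bind it.

{3}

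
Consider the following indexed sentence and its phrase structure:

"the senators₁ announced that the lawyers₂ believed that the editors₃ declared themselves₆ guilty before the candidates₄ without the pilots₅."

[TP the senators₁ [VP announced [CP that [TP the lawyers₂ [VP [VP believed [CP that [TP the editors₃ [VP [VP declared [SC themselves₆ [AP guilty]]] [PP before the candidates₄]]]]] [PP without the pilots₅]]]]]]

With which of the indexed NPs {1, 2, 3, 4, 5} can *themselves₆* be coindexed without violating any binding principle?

{3}

*themselves* is an anaphor, so Principle A applies: it must be bound in its binding domain.
Binding domain of *themselves₆*: the embedded TP, whose subject is the editors₃.
*the senators₁* c-commands the anaphor but is outside its binding domain → cannot satisfy Principle A.
*the lawyers₂* c-commands the anaphor but is outside its binding domain → cannot satisfy Principle A.
*the editors₃* c-commands the anaphor within its binding domain → licit binder.
*the candidates₄* does not c-command the anaphor → cannot bind it.
*the pilots₅* does not c-command the anaphor → cannot bind it.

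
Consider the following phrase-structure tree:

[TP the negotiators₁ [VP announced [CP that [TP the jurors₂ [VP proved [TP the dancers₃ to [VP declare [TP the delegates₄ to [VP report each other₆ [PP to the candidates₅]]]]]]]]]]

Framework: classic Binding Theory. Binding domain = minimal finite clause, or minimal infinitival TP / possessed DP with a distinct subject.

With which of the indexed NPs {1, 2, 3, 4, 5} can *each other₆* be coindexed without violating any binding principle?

*each other* is an anaphor, so Principle A applies: it must be bound in its binding domain.
Binding domain of *each other₆*: the embedded TP, whose subject is the delegates₄.
*the negotiators₁* c-commands the anaphor but is outside its binding domain → cannot satisfy Principle A.
*the jurors₂* c-commands the anaphor but is outside its binding domain → cannot satisfy Principle A.
*the dancers₃* c-commands the anaphor but is outside its binding domain → cannot satisfy Principle A.
*the delegates₄* c-commands the anaphor within its binding domain → licit binder.
*the candidates₅* does not c-command the anaphor → cannot bind it.

{4}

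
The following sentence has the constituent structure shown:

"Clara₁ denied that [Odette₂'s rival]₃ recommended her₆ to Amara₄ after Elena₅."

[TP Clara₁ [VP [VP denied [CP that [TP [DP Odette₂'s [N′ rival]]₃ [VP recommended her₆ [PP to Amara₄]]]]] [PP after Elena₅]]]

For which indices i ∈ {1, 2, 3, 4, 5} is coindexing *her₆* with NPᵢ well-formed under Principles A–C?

{1, 2, 5}

*her* is a pronoun, so Principle B applies: it must be free in its binding domain.
Binding domain of *her₆*: the embedded TP, whose subject is [Odette₂'s rival]₃.
*Clara₁* c-commands the pronoun but from outside its binding domain, and is not c-commanded by it → coindexation permitted.
*Odette₂* and the pronoun do not c-command one another → neither Principle B nor Principle C is at stake; coindexation permitted.
*[Odette₂'s rival]₃* c-commands the pronoun within its binding domain → coindexation would violate Principle B.
*Amara₄*: the pronoun c-commands this R-expression → coindexation would violate Principle C on *Amara₄*.
*Elena₅* and the pronoun do not c-command one another → neither Principle B nor Principle C is at stake; coindexation permitted.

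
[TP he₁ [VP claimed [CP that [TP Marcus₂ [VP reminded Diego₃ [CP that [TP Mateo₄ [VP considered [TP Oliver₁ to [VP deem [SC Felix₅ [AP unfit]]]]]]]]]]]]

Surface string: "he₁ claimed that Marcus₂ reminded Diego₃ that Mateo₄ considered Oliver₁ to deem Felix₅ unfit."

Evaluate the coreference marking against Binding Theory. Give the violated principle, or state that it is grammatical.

The two coindexed NPs are *he₁* and *Oliver₁*.
*Oliver₁* is an R-expression. Principle C requires it to be free everywhere.
*he₁* c-commands it and carries the same index.
The R-expression is bound → Principle C violation.

Principle C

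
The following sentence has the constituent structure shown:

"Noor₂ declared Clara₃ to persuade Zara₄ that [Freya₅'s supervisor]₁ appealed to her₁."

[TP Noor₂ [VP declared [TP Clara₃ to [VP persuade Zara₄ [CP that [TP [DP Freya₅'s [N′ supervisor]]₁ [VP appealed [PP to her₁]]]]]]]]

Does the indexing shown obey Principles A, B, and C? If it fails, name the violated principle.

The two coindexed NPs are *[Freya₅'s supervisor]₁* and *her₁*.
*her₁* is a pronoun. Its binding domain is the embedded TP, whose subject is [Freya₅'s supervisor]₁.
*[Freya₅'s supervisor]₁* c-commands it within that domain and carries the same index.
The pronoun is locally bound → Principle B violation.

Principle B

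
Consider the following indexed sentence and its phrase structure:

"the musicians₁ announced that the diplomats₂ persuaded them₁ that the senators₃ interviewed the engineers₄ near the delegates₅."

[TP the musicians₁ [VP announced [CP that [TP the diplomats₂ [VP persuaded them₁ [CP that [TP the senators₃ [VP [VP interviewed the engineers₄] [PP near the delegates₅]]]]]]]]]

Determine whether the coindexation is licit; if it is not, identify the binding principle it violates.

grammatical

The two coindexed NPs are *the musicians₁* and *them₁*.
*them₁* is a pronoun; its binding domain is the embedded TP, whose subject is the diplomats₂. Within that domain it is c-commanded only by *the diplomats₂*, which carries a different index — the pronoun is free locally, so Principle B holds.
*the musicians₁* is an R-expression; *them₁* does not c-command it, and no other NP shares its index, so Principle C is satisfied.
All principles are respected.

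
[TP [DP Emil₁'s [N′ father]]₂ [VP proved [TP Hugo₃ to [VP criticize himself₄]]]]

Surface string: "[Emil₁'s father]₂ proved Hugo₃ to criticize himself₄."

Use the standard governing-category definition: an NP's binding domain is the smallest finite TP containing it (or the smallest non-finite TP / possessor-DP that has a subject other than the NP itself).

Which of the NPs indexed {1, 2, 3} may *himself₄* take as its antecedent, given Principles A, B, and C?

*himself* is an anaphor, so Principle A applies: it must be bound in its binding domain.
Binding domain of *himself₄*: the embedded TP, whose subject is Hugo₃.
*Emil₁* does not c-command the anaphor → cannot bind it.
*[Emil₁'s father]₂* c-commands the anaphor but is outside its binding domain → cannot satisfy Principle A.
*Hugo₃* c-commands the anaphor within its binding domain → licit binder.

{3}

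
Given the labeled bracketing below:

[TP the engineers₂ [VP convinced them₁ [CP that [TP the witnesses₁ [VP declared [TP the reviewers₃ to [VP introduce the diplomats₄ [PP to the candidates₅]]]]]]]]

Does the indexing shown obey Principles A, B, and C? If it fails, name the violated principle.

The two coindexed NPs are *them₁* and *the witnesses₁*.
*the witnesses₁* is an R-expression. Principle C requires it to be free everywhere.
*them₁* c-commands it and carries the same index.
The R-expression is bound → Principle C violation.

Principle C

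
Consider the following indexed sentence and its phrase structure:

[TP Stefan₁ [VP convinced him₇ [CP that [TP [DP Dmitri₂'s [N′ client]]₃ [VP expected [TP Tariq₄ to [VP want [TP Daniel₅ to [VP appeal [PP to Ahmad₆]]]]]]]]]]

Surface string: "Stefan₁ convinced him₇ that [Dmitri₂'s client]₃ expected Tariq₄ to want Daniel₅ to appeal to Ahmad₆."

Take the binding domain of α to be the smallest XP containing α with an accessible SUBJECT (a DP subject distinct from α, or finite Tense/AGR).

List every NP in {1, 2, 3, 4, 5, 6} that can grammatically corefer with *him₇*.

none

*him* is a pronoun, so Principle B applies: it must be free in its binding domain.
Binding domain of *him₇*: the matrix TP, whose subject is Stefan₁.
*Stefan₁* c-commands the pronoun within its binding domain → coindexation would violate Principle B.
*Dmitri₂*: the pronoun c-commands this R-expression → coindexation would violate Principle C on *Dmitri₂*.
*[Dmitri₂'s client]₃*: the pronoun c-commands this R-expression → coindexation would violate Principle C on *[Dmitri₂'s client]₃*.
*Tariq₄*: the pronoun c-commands this R-expression → coindexation would violate Principle C on *Tariq₄*.
*Daniel₅*: the pronoun c-commands this R-expression → coindexation would violate Principle C on *Daniel₅*.
*Ahmad₆*: the pronoun c-commands this R-expression → coindexation would violate Principle C on *Ahmad₆*.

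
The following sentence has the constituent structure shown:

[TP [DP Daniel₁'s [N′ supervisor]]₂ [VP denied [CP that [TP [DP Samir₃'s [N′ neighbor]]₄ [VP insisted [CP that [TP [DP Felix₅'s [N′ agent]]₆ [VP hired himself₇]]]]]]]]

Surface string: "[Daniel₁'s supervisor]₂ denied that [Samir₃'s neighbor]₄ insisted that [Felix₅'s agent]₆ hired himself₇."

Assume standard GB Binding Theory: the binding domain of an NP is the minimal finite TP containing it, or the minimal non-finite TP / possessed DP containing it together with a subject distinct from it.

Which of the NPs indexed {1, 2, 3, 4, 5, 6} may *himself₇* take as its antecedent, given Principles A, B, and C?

{6}

*himself* is an anaphor, so Principle A applies: it must be bound in its binding domain.
Binding domain of *himself₇*: the embedded TP, whose subject is [Felix₅'s agent]₆.
*Daniel₁* does not c-command the anaphor → cannot bind it.
*[Daniel₁'s supervisor]₂* c-commands the anaphor but is outside its binding domain → cannot satisfy Principle A.
*Samir₃* does not c-command the anaphor → cannot bind it.
*[Samir₃'s neighbor]₄* c-commands the anaphor but is outside its binding domain → cannot satisfy Principle A.
*Felix₅* does not c-command the anaphor → cannot bind it.
*[Felix₅'s agent]₆* c-commands the anaphor within its binding domain → licit binder.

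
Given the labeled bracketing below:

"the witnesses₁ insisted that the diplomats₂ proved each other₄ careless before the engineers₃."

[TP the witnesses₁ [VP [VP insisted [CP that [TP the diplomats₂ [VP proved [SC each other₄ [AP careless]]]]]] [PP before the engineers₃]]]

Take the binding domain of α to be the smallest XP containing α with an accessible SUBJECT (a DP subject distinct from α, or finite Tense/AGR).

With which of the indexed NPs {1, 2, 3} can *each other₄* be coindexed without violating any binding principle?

{2}

*each other* is an anaphor, so Principle A applies: it must be bound in its binding domain.
Binding domain of *each other₄*: the embedded TP, whose subject is the diplomats₂.
*the witnesses₁* c-commands the anaphor but is outside its binding domain → cannot satisfy Principle A.
*the diplomats₂* c-commands the anaphor within its binding domain → licit binder.
*the engineers₃* does not c-command the anaphor → cannot bind it.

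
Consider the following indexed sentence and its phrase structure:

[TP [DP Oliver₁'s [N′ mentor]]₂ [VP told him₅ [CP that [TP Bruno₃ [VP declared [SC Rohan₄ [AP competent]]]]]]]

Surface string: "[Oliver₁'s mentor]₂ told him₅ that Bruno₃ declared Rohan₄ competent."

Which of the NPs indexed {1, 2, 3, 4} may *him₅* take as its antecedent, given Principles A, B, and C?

*him* is a pronoun, so Principle B applies: it must be free in its binding domain.
Binding domain of *him₅*: the matrix TP, whose subject is [Oliver₁'s mentor]₂.
*Oliver₁* and the pronoun do not c-command one another → neither Principle B nor Principle C is at stake; coindexation permitted.
*[Oliver₁'s mentor]₂* c-commands the pronoun within its binding domain → coindexation would violate Principle B.
*Bruno₃*: the pronoun c-commands this R-expression → coindexation would violate Principle C on *Bruno₃*.
*Rohan₄*: the pronoun c-commands this R-expression → coindexation would violate Principle C on *Rohan₄*.

{1}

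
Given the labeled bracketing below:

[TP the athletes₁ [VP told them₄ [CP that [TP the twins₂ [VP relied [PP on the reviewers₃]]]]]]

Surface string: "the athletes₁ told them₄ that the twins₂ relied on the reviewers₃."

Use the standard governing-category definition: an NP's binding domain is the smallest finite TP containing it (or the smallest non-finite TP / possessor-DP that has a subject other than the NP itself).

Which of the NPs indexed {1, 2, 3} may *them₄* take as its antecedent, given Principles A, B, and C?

*them* is a pronoun, so Principle B applies: it must be free in its binding domain.
Binding domain of *them₄*: the matrix TP, whose subject is the athletes₁.
*the athletes₁* c-commands the pronoun within its binding domain → coindexation would violate Principle B.
*the twins₂*: the pronoun c-commands this R-expression → coindexation would violate Principle C on *the twins₂*.
*the reviewers₃*: the pronoun c-commands this R-expression → coindexation would violate Principle C on *the reviewers₃*.

none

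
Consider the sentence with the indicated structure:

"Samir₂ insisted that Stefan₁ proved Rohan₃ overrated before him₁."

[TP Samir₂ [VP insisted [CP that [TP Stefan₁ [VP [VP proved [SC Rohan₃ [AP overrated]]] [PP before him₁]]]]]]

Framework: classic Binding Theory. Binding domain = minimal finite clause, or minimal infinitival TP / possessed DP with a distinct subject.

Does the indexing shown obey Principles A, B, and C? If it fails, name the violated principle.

The two coindexed NPs are *Stefan₁* and *him₁*.
*him₁* is a pronoun. Its binding domain is the embedded TP, whose subject is Stefan₁.
*Stefan₁* c-commands it within that domain and carries the same index.
The pronoun is locally bound → Principle B violation.

Principle B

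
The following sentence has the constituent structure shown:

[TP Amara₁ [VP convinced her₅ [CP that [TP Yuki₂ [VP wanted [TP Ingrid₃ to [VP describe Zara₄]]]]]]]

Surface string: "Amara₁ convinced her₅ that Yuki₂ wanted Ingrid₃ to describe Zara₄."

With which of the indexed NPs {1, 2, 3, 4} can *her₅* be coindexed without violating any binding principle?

*her* is a pronoun, so Principle B applies: it must be free in its binding domain.
Binding domain of *her₅*: the matrix TP, whose subject is Amara₁.
*Amara₁* c-commands the pronoun within its binding domain → coindexation would violate Principle B.
*Yuki₂*: the pronoun c-commands this R-expression → coindexation would violate Principle C on *Yuki₂*.
*Ingrid₃*: the pronoun c-commands this R-expression → coindexation would violate Principle C on *Ingrid₃*.
*Zara₄*: the pronoun c-commands this R-expression → coindexation would violate Principle C on *Zara₄*.

none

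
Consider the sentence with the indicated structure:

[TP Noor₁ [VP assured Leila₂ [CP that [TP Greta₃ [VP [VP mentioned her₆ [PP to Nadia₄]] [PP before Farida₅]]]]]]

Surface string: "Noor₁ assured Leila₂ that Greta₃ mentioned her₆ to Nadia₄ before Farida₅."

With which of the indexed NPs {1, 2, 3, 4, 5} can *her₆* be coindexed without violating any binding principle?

*her* is a pronoun, so Principle B applies: it must be free in its binding domain.
Binding domain of *her₆*: the embedded TP, whose subject is Greta₃.
*Noor₁* c-commands the pronoun but from outside its binding domain, and is not c-commanded by it → coindexation permitted.
*Leila₂* c-commands the pronoun but from outside its binding domain, and is not c-commanded by it → coindexation permitted.
*Greta₃* c-commands the pronoun within its binding domain → coindexation would violate Principle B.
*Nadia₄*: the pronoun c-commands this R-expression → coindexation would violate Principle C on *Nadia₄*.
*Farida₅* and the pronoun do not c-command one another → neither Principle B nor Principle C is at stake; coindexation permitted.

{1, 2, 5}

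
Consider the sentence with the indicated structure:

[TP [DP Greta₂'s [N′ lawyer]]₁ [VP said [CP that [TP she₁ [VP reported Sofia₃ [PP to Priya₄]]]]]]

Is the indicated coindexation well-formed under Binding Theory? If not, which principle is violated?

The two coindexed NPs are *[Greta₂'s lawyer]₁* and *she₁*.
*she₁* is a pronoun; nothing c-commands it within its binding domain (the embedded TP.), so Principle B holds trivially.
*[Greta₂'s lawyer]₁* is an R-expression; *she₁* does not c-command it, and no other NP shares its index, so Principle C is satisfied.
All principles are respected.

grammatical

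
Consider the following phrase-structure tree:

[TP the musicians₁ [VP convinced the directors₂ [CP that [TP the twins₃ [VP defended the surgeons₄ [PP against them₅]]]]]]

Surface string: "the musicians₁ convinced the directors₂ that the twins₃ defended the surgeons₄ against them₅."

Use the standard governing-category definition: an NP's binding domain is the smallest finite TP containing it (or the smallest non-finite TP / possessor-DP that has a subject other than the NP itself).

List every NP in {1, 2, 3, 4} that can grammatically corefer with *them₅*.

*them* is a pronoun, so Principle B applies: it must be free in its binding domain.
Binding domain of *them₅*: the embedded TP, whose subject is the twins₃.
*the musicians₁* c-commands the pronoun but from outside its binding domain, and is not c-commanded by it → coindexation permitted.
*the directors₂* c-commands the pronoun but from outside its binding domain, and is not c-commanded by it → coindexation permitted.
*the twins₃* c-commands the pronoun within its binding domain → coindexation would violate Principle B.
*the surgeons₄* c-commands the pronoun within its binding domain → coindexation would violate Principle B.

{1, 2}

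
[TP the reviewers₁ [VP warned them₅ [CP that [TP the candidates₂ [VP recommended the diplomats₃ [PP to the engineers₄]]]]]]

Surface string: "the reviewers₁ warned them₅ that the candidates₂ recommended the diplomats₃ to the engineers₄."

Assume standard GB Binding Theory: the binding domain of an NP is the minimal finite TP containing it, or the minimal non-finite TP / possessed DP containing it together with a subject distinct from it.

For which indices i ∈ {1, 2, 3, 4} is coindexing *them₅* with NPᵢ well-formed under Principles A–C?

none

*them* is a pronoun, so Principle B applies: it must be free in its binding domain.
Binding domain of *them₅*: the matrix TP, whose subject is the reviewers₁.
*the reviewers₁* c-commands the pronoun within its binding domain → coindexation would violate Principle B.
*the candidates₂*: the pronoun c-commands this R-expression → coindexation would violate Principle C on *the candidates₂*.
*the diplomats₃*: the pronoun c-commands this R-expression → coindexation would violate Principle C on *the diplomats₃*.
*the engineers₄*: the pronoun c-commands this R-expression → coindexation would violate Principle C on *the engineers₄*.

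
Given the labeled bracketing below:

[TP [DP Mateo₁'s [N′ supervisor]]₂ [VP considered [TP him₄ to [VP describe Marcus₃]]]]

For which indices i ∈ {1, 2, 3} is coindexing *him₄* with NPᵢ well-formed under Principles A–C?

*him* is a pronoun, so Principle B applies: it must be free in its binding domain.
Binding domain of *him₄*: the matrix TP, whose subject is [Mateo₁'s supervisor]₂.
*Mateo₁* and the pronoun do not c-command one another → neither Principle B nor Principle C is at stake; coindexation permitted.
*[Mateo₁'s supervisor]₂* c-commands the pronoun within its binding domain → coindexation would violate Principle B.
*Marcus₃*: the pronoun c-commands this R-expression → coindexation would violate Principle C on *Marcus₃*.

{1}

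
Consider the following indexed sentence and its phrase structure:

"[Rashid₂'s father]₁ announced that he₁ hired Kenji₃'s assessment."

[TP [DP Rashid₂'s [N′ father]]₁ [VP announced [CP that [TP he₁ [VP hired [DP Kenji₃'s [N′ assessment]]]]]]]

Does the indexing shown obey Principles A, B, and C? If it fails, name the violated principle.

grammatical

The two coindexed NPs are *[Rashid₂'s father]₁* and *he₁*.
*he₁* is a pronoun; nothing c-commands it within its binding domain (the embedded TP.), so Principle B holds trivially.
*[Rashid₂'s father]₁* is an R-expression; *he₁* does not c-command it, and no other NP shares its index, so Principle C is satisfied.
All principles are respected.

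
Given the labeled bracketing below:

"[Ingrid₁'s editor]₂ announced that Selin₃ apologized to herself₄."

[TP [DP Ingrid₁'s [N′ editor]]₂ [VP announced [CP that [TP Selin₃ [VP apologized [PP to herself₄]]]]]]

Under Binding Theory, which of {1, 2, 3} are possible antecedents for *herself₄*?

*herself* is an anaphor, so Principle A applies: it must be bound in its binding domain.
Binding domain of *herself₄*: the embedded TP, whose subject is Selin₃.
*Ingrid₁* does not c-command the anaphor → cannot bind it.
*[Ingrid₁'s editor]₂* c-commands the anaphor but is outside its binding domain → cannot satisfy Principle A.
*Selin₃* c-commands the anaphor within its binding domain → licit binder.

{3}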